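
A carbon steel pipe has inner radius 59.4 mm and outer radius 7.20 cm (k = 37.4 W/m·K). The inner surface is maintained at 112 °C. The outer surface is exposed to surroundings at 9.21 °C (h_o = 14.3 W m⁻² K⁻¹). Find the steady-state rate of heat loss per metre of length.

Q' = 661 W/m

Resistance network (inner→outer):
  R'_carbon steel = ln(0.0720/0.0594)/(2πk) = 0.1924/(2π·37.4) = 8.186×10^-4 m·K/W
  R'_conv,out = 1/(2πr h) = 1/(2π·0.0720·14.3) = 0.1546 m·K/W
ΣR = 8.186×10^-4 + 0.1546 = 0.1554 m·K/W
Q' = ΔT/ΣR = (112 °C − 9.21 °C)/0.1554 = 661 W/m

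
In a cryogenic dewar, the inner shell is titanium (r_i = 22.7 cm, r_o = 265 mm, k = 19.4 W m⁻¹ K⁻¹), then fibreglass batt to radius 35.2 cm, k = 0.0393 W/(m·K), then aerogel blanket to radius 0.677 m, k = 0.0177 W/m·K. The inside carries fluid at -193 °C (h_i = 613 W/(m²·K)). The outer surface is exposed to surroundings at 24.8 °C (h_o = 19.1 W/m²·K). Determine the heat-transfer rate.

Resistance network (inner→outer):
  R_conv,in = 1/(4πr²h) = 1/(4π·0.227²·613) = 0.002519 K/W
  R_titanium = (1/0.227 − 1/0.265)/(4πk) = 0.6317/(4π·19.4) = 0.002591 K/W
  R_fibreglass batt = (1/0.265 − 1/0.352)/(4πk) = 0.9327/(4π·0.0393) = 1.889 K/W
  R_aerogel blanket = (1/0.352 − 1/0.677)/(4πk) = 1.364/(4π·0.0177) = 6.132 K/W
  R_conv,out = 1/(4πr²h) = 1/(4π·0.677²·19.1) = 0.009090 K/W
ΣR = 0.002519 + 0.002591 + 1.889 + 6.132 + 0.009090 = 8.035 K/W
Q = ΔT/ΣR = (-193 °C − 24.8 °C)/8.035 = -27.1 W
(Negative Q ⇒ heat flows inward; heat gain = 27.1 W.)

Q = 27.1 W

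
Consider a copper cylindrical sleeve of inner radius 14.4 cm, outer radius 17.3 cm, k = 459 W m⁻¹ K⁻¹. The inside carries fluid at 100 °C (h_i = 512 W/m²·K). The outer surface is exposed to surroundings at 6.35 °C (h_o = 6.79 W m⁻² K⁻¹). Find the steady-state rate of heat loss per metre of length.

Series thermal resistances, inner to outer:
  R'_conv,in = 1/(2πr h) = 1/(2π·0.144·512) = 0.002159 m·K/W
  R'_copper = ln(0.173/0.144)/(2πk) = 0.1835/(2π·459) = 6.362×10^-5 m·K/W
  R'_conv,out = 1/(2πr h) = 1/(2π·0.173·6.79) = 0.1355 m·K/W
ΣR = 0.002159 + 6.362×10^-5 + 0.1355 = 0.1377 m·K/W
Q' = ΔT/ΣR = (100 °C − 6.35 °C)/0.1377 = 680 W/m

Q' = 680 W/m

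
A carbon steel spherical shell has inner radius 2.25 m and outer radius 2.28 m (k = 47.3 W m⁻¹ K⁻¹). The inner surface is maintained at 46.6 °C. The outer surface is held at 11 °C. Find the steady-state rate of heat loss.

Q = 4πk·ΔT/(1/r₁ − 1/r₂) = 4π × 47.3 × 35.6 / (1/2.25 − 1/2.28) = 3.62×10^6 W

Q = 3620 kW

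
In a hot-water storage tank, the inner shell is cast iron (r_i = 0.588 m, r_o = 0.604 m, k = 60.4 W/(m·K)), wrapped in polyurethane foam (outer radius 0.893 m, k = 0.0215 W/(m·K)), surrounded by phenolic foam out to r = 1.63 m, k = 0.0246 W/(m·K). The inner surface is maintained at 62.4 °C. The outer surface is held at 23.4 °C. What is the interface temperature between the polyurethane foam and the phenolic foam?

T = 41.0 °C

Series thermal resistances, inner to outer:
  R_cast iron = (1/0.588 − 1/0.604)/(4πk) = 0.04505/(4π·60.4) = 5.936×10^-5 K/W
  R_polyurethane foam = (1/0.604 − 1/0.893)/(4πk) = 0.5358/(4π·0.0215) = 1.983 K/W
  R_phenolic foam = (1/0.893 − 1/1.63)/(4πk) = 0.5063/(4π·0.0246) = 1.638 K/W
ΣR = 5.936×10^-5 + 1.983 + 1.638 = 3.621 K/W
Q = ΔT/ΣR = (62.4 °C − 23.4 °C)/3.621 = 10.77 W
From the inner boundary to the polyurethane foam/phenolic foam interface, ΣR_partial = 1.983 K/W.
T_interface = T_in − Q·ΣR_partial = 62.4 °C − (10.77)(1.983) = 41.0 °C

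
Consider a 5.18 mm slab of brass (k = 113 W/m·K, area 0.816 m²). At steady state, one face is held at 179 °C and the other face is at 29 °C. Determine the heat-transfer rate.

Q = 2670 kW

Q = kA·ΔT/L = 113 × 0.816 × |179 °C − 29 °C| / 0.00518 = 2.67×10^6 W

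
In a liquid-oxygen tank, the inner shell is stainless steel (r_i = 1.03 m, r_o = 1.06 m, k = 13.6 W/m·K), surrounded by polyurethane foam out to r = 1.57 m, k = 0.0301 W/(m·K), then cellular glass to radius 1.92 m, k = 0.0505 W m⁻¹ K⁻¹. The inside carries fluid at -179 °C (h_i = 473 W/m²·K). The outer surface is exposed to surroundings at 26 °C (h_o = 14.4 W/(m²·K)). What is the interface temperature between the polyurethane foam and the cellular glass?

T = -12.0 °C

Resistance network (inner→outer):
  R_conv,in = 1/(4πr²h) = 1/(4π·1.03²·473) = 1.586×10^-4 K/W
  R_stainless steel = (1/1.03 − 1/1.06)/(4πk) = 0.02748/(4π·13.6) = 1.608×10^-4 K/W
  R_polyurethane foam = (1/1.06 − 1/1.57)/(4πk) = 0.3065/(4π·0.0301) = 0.8102 K/W
  R_cellular glass = (1/1.57 − 1/1.92)/(4πk) = 0.1161/(4π·0.0505) = 0.1830 K/W
  R_conv,out = 1/(4πr²h) = 1/(4π·1.92²·14.4) = 0.001499 K/W
ΣR = 1.586×10^-4 + 1.608×10^-4 + 0.8102 + 0.1830 + 0.001499 = 0.9950 K/W
Q = ΔT/ΣR = (-179 °C − 26 °C)/0.9950 = -206.0 W
From the inner boundary to the polyurethane foam/cellular glass interface, ΣR_partial = 0.8105 K/W.
T_interface = T_in − Q·ΣR_partial = -179 °C − (-206.0)(0.8105) = -12.0 °C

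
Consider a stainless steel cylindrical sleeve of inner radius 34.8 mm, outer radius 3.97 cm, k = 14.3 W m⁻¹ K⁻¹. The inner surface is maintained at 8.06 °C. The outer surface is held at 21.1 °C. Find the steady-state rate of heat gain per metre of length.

Q' = 8890 W/m

Q' = 2πk·ΔT/ln(r₂/r₁) = 2π × 14.3 × 13.04 / ln(0.0397/0.0348) = 8890 W/m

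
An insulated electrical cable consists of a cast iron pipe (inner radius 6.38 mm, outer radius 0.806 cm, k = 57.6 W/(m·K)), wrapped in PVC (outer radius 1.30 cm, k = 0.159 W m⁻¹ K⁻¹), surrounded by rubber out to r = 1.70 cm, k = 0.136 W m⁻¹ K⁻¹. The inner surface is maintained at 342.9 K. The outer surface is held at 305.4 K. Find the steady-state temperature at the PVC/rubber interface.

T = 320.2 K

Resistance network (inner→outer):
  R'_cast iron = ln(0.00806/0.00638)/(2πk) = 0.2337/(2π·57.6) = 6.459×10^-4 m·K/W
  R'_PVC = ln(0.0130/0.00806)/(2πk) = 0.4780/(2π·0.159) = 0.4785 m·K/W
  R'_rubber = ln(0.0170/0.0130)/(2πk) = 0.2683/(2π·0.136) = 0.3139 m·K/W
ΣR = 6.459×10^-4 + 0.4785 + 0.3139 = 0.7930 m·K/W
Q' = ΔT/ΣR = (342.9 K − 305.4 K)/0.7930 = 47.29 W/m
From the inner boundary to the PVC/rubber interface, ΣR_partial = 0.4791 m·K/W.
T_interface = T_in − Q'·ΣR_partial = 342.9 K − (47.29)(0.4791) = 320.2 K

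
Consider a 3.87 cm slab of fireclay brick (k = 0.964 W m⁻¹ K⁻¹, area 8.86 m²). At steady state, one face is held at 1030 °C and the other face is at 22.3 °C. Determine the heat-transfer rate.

Q = kA·ΔT/L = 0.964 × 8.86 × |1030 °C − 22.3 °C| / 0.0387 = 2.22×10^5 W

Q = 222 kW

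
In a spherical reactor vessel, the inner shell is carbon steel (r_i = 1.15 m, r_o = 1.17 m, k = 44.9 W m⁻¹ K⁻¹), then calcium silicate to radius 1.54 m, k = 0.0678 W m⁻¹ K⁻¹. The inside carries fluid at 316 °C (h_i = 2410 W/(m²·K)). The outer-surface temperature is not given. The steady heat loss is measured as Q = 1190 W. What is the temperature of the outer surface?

Series resistances:
  R_conv,in = 1/(4πr²h) = 1/(4π·1.15²·2410) = 2.497×10^-5 K/W
  R_carbon steel = (1/1.15 − 1/1.17)/(4πk) = 0.01486/(4π·44.9) = 2.634×10^-5 K/W
  R_calcium silicate = (1/1.17 − 1/1.54)/(4πk) = 0.2054/(4π·0.0678) = 0.2410 K/W
ΣR = 0.2411 K/W
ΔT = Q·ΣR = 1190 × 0.2411 = 286.9 K
Heat flows outward, so T_out = T_in − ΔT = 316 − 286.9 = 29.1 °C

T_out = 29.1 °C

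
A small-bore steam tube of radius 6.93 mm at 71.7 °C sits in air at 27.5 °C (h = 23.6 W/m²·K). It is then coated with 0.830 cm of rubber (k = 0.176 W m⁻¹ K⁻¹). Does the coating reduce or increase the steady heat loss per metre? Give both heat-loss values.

reduces: 45.4 → 38.3 W/m

Critical radius for a cylinder: r_cr = k/h = 0.00746 m = 0.746 cm.
Outer radius after coating: r₂ = 0.00693 + 0.00830 = 0.01523 m.
r₁ < r_cr < r₂: heat loss rises to a maximum at r_cr then falls. Whether the coating helps depends on whether Q(r₂) has dropped back below Q(r₁).
Bare: R = 1/(2πr₁h) = 0.9731 m·K/W; Q = 44.2/0.9731 = 45.4 W/m.
Coated: R = R_cond + R_conv = 1.155 m·K/W; Q = 44.2/1.155 = 38.3 W/m.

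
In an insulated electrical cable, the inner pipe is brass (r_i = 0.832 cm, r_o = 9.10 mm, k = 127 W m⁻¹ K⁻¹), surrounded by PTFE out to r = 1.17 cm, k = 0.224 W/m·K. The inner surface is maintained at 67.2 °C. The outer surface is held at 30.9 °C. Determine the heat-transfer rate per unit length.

Treat each layer as a resistance in series:
  R'_brass = ln(0.00910/0.00832)/(2πk) = 0.08961/(2π·127) = 1.123×10^-4 m·K/W
  R'_PTFE = ln(0.0117/0.00910)/(2πk) = 0.2513/(2π·0.224) = 0.1786 m·K/W
ΣR = 1.123×10^-4 + 0.1786 = 0.1787 m·K/W
Q' = ΔT/ΣR = (67.2 °C − 30.9 °C)/0.1787 = 203 W/m

Q' = 203 W/m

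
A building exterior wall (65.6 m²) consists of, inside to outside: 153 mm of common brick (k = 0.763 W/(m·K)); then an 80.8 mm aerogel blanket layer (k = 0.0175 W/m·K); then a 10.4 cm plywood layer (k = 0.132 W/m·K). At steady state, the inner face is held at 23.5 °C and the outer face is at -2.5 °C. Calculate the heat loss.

Series thermal resistances, inner to outer:
  R_common brick = L/(kA) = 0.153/(0.763·65.6) = 0.003057 K/W
  R_aerogel blanket = L/(kA) = 0.0808/(0.0175·65.6) = 0.07038 K/W
  R_plywood = L/(kA) = 0.104/(0.132·65.6) = 0.01201 K/W
ΣR = 0.003057 + 0.07038 + 0.01201 = 0.08545 K/W
Q = ΔT/ΣR = (23.5 °C − -2.5 °C)/0.08545 = 304 W

Q = 304 W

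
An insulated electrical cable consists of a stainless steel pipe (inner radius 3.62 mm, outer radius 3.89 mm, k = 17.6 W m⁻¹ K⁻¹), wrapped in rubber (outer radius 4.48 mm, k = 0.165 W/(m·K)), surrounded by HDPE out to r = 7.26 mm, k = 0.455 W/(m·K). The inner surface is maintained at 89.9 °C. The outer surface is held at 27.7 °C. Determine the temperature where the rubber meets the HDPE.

T = 62.1 °C

Treat each layer as a resistance in series:
  R'_stainless steel = ln(0.00389/0.00362)/(2πk) = 0.07194/(2π·17.6) = 6.505×10^-4 m·K/W
  R'_rubber = ln(0.00448/0.00389)/(2πk) = 0.1412/(2π·0.165) = 0.1362 m·K/W
  R'_HDPE = ln(0.00726/0.00448)/(2πk) = 0.4828/(2π·0.455) = 0.1689 m·K/W
ΣR = 6.505×10^-4 + 0.1362 + 0.1689 = 0.3058 m·K/W
Q' = ΔT/ΣR = (89.9 °C − 27.7 °C)/0.3058 = 203.4 W/m
From the inner boundary to the rubber/HDPE interface, ΣR_partial = 0.1369 m·K/W.
T_interface = T_in − Q'·ΣR_partial = 89.9 °C − (203.4)(0.1369) = 62.1 °C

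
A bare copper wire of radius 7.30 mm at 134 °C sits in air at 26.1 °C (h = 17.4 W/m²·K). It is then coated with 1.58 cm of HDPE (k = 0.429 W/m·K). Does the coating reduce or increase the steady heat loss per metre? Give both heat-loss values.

increases: 86.1 → 131 W/m

Critical radius for a cylinder: r_cr = k/h = 0.0247 m = 2.47 cm.
Outer radius after coating: r₂ = 0.00730 + 0.0158 = 0.02310 m.
Since r₁ < r_cr and r₂ ≤ r_cr, the coating moves toward the maximum at r_cr — heat loss rises.
Bare: R = 1/(2πr₁h) = 1.253 m·K/W; Q = 107.9/1.253 = 86.1 W/m.
Coated: R = R_cond + R_conv = 0.8233 m·K/W; Q = 107.9/0.8233 = 131 W/m.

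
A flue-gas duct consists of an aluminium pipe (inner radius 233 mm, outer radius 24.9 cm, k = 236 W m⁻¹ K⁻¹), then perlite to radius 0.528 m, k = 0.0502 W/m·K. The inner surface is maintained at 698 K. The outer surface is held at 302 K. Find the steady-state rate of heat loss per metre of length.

Treat each layer as a resistance in series:
  R'_aluminium = ln(0.249/0.233)/(2πk) = 0.06641/(2π·236) = 4.479×10^-5 m·K/W
  R'_perlite = ln(0.528/0.249)/(2πk) = 0.7516/(2π·0.0502) = 2.383 m·K/W
ΣR = 4.479×10^-5 + 2.383 = 2.383 m·K/W
Q' = ΔT/ΣR = (698 K − 302 K)/2.383 = 166 W/m

Q' = 166 W/m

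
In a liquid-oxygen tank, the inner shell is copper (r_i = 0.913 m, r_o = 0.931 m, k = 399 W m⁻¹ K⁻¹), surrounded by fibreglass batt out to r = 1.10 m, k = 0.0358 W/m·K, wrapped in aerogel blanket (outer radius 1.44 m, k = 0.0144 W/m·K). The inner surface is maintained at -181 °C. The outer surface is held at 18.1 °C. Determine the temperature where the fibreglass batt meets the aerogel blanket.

Resistance network (inner→outer):
  R_copper = (1/0.913 − 1/0.931)/(4πk) = 0.02118/(4π·399) = 4.223×10^-6 K/W
  R_fibreglass batt = (1/0.931 − 1/1.10)/(4πk) = 0.1650/(4π·0.0358) = 0.3668 K/W
  R_aerogel blanket = (1/1.10 − 1/1.44)/(4πk) = 0.2146/(4π·0.0144) = 1.186 K/W
ΣR = 4.223×10^-6 + 0.3668 + 1.186 = 1.553 K/W
Q = ΔT/ΣR = (-181 °C − 18.1 °C)/1.553 = -128.2 W
From the inner boundary to the fibreglass batt/aerogel blanket interface, ΣR_partial = 0.3668 K/W.
T_interface = T_in − Q·ΣR_partial = -181 °C − (-128.2)(0.3668) = -134 °C

T = -134 °C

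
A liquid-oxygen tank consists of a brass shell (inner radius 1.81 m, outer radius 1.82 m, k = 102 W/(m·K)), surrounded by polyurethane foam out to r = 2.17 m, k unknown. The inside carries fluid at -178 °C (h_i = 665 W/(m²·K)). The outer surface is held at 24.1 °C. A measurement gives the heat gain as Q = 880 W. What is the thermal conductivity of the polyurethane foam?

ΣR = ΔT/Q = |-178 − 24.1|/880 = 0.2297 K/W
Known resistances:
  R_conv,in = 1/(4πr²h) = 1/(4π·1.81²·665) = 3.653×10^-5 K/W
  R_brass = (1/1.81 − 1/1.82)/(4πk) = 0.003036/(4π·102) = 2.368×10^-6 K/W
R_polyurethane foam = ΣR − ΣR_known = 0.2297 − 3.890×10^-5 = 0.2297 K/W
(1/r₁−1/r₂)/(4πk) = 0.2297 ⇒ k = 0.08862/(4π·0.2297) = 0.0307 W/m·K

k = 0.0307 W/m·K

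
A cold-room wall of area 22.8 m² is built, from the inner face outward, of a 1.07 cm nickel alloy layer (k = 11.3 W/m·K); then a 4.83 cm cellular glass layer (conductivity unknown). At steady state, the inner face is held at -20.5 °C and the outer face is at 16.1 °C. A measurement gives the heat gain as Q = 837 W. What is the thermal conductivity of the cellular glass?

ΣR = ΔT/Q = |-20.5 − 16.1|/837 = 0.04373 K/W
Known resistances:
  R_nickel alloy = L/(kA) = 0.0107/(11.3·22.8) = 4.153×10^-5 K/W
R_cellular glass = ΣR − ΣR_known = 0.04373 − 4.153×10^-5 = 0.04369 K/W
L/(kA) = 0.04369 ⇒ k = 0.0483/(0.04369·22.8) = 0.0485 W/m·K

k = 0.0485 W/m·K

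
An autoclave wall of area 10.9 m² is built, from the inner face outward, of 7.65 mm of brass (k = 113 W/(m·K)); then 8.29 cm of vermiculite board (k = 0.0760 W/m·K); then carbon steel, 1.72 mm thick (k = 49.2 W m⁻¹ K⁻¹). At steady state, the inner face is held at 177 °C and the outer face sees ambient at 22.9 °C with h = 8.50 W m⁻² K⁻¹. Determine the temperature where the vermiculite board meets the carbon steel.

T = 37.9 °C

Resistance network (inner→outer):
  R_brass = L/(kA) = 0.00765/(113·10.9) = 6.211×10^-6 K/W
  R_vermiculite board = L/(kA) = 0.0829/(0.0760·10.9) = 0.1001 K/W
  R_carbon steel = L/(kA) = 0.00172/(49.2·10.9) = 3.207×10^-6 K/W
  R_conv,out = 1/(hA) = 1/(8.50·10.9) = 0.01079 K/W
ΣR = 6.211×10^-6 + 0.1001 + 3.207×10^-6 + 0.01079 = 0.1109 K/W
Q = ΔT/ΣR = (177 °C − 22.9 °C)/0.1109 = 1390 W
From the inner boundary to the vermiculite board/carbon steel interface, ΣR_partial = 0.1001 K/W.
T_interface = T_in − Q·ΣR_partial = 177 °C − (1390)(0.1001) = 37.9 °C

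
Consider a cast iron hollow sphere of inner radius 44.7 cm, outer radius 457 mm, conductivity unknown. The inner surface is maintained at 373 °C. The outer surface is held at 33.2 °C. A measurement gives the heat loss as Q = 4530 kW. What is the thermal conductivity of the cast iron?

ΣR = ΔT/Q = |373 − 33.2|/4.53×10^6 = 7.501×10^-5 K/W
(1/r₁−1/r₂)/(4πk) = 7.501×10^-5 ⇒ k = 0.04895/(4π·7.501×10^-5) = 51.9 W/m·K

k = 51.9 W/m·K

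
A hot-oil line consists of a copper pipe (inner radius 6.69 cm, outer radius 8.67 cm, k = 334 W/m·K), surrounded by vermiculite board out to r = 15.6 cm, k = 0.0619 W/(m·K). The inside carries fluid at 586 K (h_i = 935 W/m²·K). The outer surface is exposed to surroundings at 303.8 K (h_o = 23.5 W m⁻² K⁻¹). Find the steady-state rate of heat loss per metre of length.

Resistance network (inner→outer):
  R'_conv,in = 1/(2πr h) = 1/(2π·0.0669·935) = 0.002544 m·K/W
  R'_copper = ln(0.0867/0.0669)/(2πk) = 0.2593/(2π·334) = 1.235×10^-4 m·K/W
  R'_vermiculite board = ln(0.156/0.0867)/(2πk) = 0.5874/(2π·0.0619) = 1.510 m·K/W
  R'_conv,out = 1/(2πr h) = 1/(2π·0.156·23.5) = 0.04341 m·K/W
ΣR = 0.002544 + 1.235×10^-4 + 1.510 + 0.04341 = 1.556 m·K/W
Q' = ΔT/ΣR = (586 K − 303.8 K)/1.556 = 181 W/m

Q' = 181 W/m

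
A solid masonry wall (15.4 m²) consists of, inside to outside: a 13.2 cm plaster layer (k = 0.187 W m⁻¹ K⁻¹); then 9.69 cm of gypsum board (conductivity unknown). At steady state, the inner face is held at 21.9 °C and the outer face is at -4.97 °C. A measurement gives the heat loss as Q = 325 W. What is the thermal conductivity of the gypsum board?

k = 0.171 W/m·K

ΣR = ΔT/Q = |21.9 − -4.97|/325 = 0.08268 K/W
Known resistances:
  R_plaster = L/(kA) = 0.132/(0.187·15.4) = 0.04584 K/W
R_gypsum board = ΣR − ΣR_known = 0.08268 − 0.04584 = 0.03684 K/W
L/(kA) = 0.03684 ⇒ k = 0.0969/(0.03684·15.4) = 0.171 W/m·K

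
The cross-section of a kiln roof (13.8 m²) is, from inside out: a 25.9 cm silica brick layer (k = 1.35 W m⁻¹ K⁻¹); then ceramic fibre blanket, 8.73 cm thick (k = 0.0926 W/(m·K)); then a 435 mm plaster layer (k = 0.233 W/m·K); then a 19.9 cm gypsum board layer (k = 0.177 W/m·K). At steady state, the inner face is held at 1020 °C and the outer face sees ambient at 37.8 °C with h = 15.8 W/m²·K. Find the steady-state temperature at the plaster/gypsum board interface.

T = 316 °C

Series thermal resistances, inner to outer:
  R_silica brick = L/(kA) = 0.259/(1.35·13.8) = 0.01390 K/W
  R_ceramic fibre blanket = L/(kA) = 0.0873/(0.0926·13.8) = 0.06832 K/W
  R_plaster = L/(kA) = 0.435/(0.233·13.8) = 0.1353 K/W
  R_gypsum board = L/(kA) = 0.199/(0.177·13.8) = 0.08147 K/W
  R_conv,out = 1/(hA) = 1/(15.8·13.8) = 0.004586 K/W
ΣR = 0.01390 + 0.06832 + 0.1353 + 0.08147 + 0.004586 = 0.3036 K/W
Q = ΔT/ΣR = (1020 °C − 37.8 °C)/0.3036 = 3235 W
From the inner boundary to the plaster/gypsum board interface, ΣR_partial = 0.2175 K/W.
T_interface = T_in − Q·ΣR_partial = 1020 °C − (3235)(0.2175) = 316 °C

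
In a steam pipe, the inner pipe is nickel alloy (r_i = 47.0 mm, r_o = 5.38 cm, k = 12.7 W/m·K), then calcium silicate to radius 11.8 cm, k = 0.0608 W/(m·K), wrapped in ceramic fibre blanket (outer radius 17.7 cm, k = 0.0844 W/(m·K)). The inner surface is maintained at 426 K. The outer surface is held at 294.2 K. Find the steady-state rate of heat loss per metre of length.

Q' = 46.7 W/m

Resistance network (inner→outer):
  R'_nickel alloy = ln(0.0538/0.0470)/(2πk) = 0.1351/(2π·12.7) = 0.001693 m·K/W
  R'_calcium silicate = ln(0.118/0.0538)/(2πk) = 0.7854/(2π·0.0608) = 2.056 m·K/W
  R'_ceramic fibre blanket = ln(0.177/0.118)/(2πk) = 0.4055/(2π·0.0844) = 0.7646 m·K/W
ΣR = 0.001693 + 2.056 + 0.7646 = 2.822 m·K/W
Q' = ΔT/ΣR = (426 K − 294.2 K)/2.822 = 46.7 W/m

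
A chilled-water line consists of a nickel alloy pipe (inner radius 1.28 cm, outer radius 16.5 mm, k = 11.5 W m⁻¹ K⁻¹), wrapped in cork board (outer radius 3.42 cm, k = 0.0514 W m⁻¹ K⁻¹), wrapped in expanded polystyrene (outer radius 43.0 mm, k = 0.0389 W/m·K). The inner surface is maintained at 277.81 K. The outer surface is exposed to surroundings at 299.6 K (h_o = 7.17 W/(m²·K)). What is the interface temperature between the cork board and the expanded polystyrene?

Series thermal resistances, inner to outer:
  R'_nickel alloy = ln(0.0165/0.0128)/(2πk) = 0.2539/(2π·11.5) = 0.003514 m·K/W
  R'_cork board = ln(0.0342/0.0165)/(2πk) = 0.7289/(2π·0.0514) = 2.257 m·K/W
  R'_expanded polystyrene = ln(0.0430/0.0342)/(2πk) = 0.2290/(2π·0.0389) = 0.9368 m·K/W
  R'_conv,out = 1/(2πr h) = 1/(2π·0.0430·7.17) = 0.5162 m·K/W
ΣR = 0.003514 + 2.257 + 0.9368 + 0.5162 = 3.714 m·K/W
Q' = ΔT/ΣR = (277.81 K − 299.6 K)/3.714 = -5.867 W/m
From the inner boundary to the cork board/expanded polystyrene interface, ΣR_partial = 2.261 m·K/W.
T_interface = T_in − Q'·ΣR_partial = 277.81 K − (-5.867)(2.261) = 291.1 K

T = 291.1 K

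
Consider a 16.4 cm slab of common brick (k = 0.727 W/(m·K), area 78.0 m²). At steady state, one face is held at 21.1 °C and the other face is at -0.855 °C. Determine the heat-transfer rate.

Q = 7590 W

Q = kA·ΔT/L = 0.727 × 78.0 × |21.1 °C − -0.855 °C| / 0.164 = 7590 W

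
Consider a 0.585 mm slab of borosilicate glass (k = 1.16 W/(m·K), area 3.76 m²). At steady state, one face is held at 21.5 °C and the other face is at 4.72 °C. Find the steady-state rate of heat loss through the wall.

Q = kA·ΔT/L = 1.16 × 3.76 × |21.5 °C − 4.72 °C| / 5.85×10^-4 = 1.25×10^5 W

Q = 125 kW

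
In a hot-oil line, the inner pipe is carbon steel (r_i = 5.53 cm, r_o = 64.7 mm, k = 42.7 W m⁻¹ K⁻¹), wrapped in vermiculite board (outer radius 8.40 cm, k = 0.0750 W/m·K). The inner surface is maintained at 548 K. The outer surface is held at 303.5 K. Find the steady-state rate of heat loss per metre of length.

Q' = 441 W/m

Resistance network (inner→outer):
  R'_carbon steel = ln(0.0647/0.0553)/(2πk) = 0.1570/(2π·42.7) = 5.851×10^-4 m·K/W
  R'_vermiculite board = ln(0.0840/0.0647)/(2πk) = 0.2611/(2π·0.0750) = 0.5540 m·K/W
ΣR = 5.851×10^-4 + 0.5540 = 0.5546 m·K/W
Q' = ΔT/ΣR = (548 K − 303.5 K)/0.5546 = 441 W/m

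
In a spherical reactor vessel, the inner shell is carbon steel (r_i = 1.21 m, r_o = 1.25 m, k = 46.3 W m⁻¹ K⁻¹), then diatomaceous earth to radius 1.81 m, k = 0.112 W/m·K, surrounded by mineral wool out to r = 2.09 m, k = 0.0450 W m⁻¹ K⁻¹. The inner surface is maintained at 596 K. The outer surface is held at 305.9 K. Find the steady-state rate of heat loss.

Resistance network (inner→outer):
  R_carbon steel = (1/1.21 − 1/1.25)/(4πk) = 0.02645/(4π·46.3) = 4.545×10^-5 K/W
  R_diatomaceous earth = (1/1.25 − 1/1.81)/(4πk) = 0.2475/(4π·0.112) = 0.1759 K/W
  R_mineral wool = (1/1.81 − 1/2.09)/(4πk) = 0.07402/(4π·0.0450) = 0.1309 K/W
ΣR = 4.545×10^-5 + 0.1759 + 0.1309 = 0.3068 K/W
Q = ΔT/ΣR = (596 K − 305.9 K)/0.3068 = 946 W

Q = 946 W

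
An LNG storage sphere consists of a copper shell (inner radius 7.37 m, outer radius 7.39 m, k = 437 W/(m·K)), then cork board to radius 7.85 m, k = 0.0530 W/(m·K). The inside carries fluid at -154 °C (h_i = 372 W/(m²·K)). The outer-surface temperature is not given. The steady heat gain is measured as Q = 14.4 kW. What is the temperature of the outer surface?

Series resistances:
  R_conv,in = 1/(4πr²h) = 1/(4π·7.37²·372) = 3.938×10^-6 K/W
  R_copper = (1/7.37 − 1/7.39)/(4πk) = 3.672×10^-4/(4π·437) = 6.687×10^-8 K/W
  R_cork board = (1/7.39 − 1/7.85)/(4πk) = 0.007929/(4π·0.0530) = 0.01191 K/W
ΣR = 0.01191 K/W
ΔT = Q·ΣR = 14400 × 0.01191 = 171.5 K
Heat flows inward, so T_out = T_in + ΔT = -154 + 171.5 = 17.5 °C

T_out = 17.5 °C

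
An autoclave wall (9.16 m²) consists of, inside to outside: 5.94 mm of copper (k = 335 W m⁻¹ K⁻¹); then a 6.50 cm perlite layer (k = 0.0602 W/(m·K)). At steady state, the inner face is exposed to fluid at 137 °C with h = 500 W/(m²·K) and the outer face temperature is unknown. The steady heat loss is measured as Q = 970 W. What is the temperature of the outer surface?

Sum the resistances:
  R_conv,in = 1/(hA) = 1/(500·9.16) = 2.183×10^-4 K/W
  R_copper = L/(kA) = 0.00594/(335·9.16) = 1.936×10^-6 K/W
  R_perlite = L/(kA) = 0.0650/(0.0602·9.16) = 0.1179 K/W
ΣR = 0.1181 K/W
ΔT = Q·ΣR = 970 × 0.1181 = 114.6 K
Heat flows outward, so T_out = T_in − ΔT = 137 − 114.6 = 22.4 °C

T_out = 22.4 °C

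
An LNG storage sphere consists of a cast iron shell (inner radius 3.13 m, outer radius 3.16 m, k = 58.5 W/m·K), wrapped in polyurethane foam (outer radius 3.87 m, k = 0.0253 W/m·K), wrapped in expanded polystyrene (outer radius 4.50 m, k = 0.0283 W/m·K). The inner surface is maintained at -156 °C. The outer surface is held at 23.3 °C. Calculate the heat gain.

Q = 631 W

Series thermal resistances, inner to outer:
  R_cast iron = (1/3.13 − 1/3.16)/(4πk) = 0.003033/(4π·58.5) = 4.126×10^-6 K/W
  R_polyurethane foam = (1/3.16 − 1/3.87)/(4πk) = 0.05806/(4π·0.0253) = 0.1826 K/W
  R_expanded polystyrene = (1/3.87 − 1/4.50)/(4πk) = 0.03618/(4π·0.0283) = 0.1017 K/W
ΣR = 4.126×10^-6 + 0.1826 + 0.1017 = 0.2843 K/W
Q = ΔT/ΣR = (-156 °C − 23.3 °C)/0.2843 = -631 W
(Negative Q ⇒ heat flows inward; heat gain = 631 W.)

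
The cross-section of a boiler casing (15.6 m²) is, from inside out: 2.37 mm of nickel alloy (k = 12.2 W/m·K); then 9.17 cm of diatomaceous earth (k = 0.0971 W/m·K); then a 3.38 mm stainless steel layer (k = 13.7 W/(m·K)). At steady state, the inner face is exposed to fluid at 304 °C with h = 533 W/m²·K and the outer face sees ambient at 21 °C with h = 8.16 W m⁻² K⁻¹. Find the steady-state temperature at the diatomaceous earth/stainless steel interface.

T = 53.5 °C

Series thermal resistances, inner to outer:
  R_conv,in = 1/(hA) = 1/(533·15.6) = 1.203×10^-4 K/W
  R_nickel alloy = L/(kA) = 0.00237/(12.2·15.6) = 1.245×10^-5 K/W
  R_diatomaceous earth = L/(kA) = 0.0917/(0.0971·15.6) = 0.06054 K/W
  R_stainless steel = L/(kA) = 0.00338/(13.7·15.6) = 1.582×10^-5 K/W
  R_conv,out = 1/(hA) = 1/(8.16·15.6) = 0.007856 K/W
ΣR = 1.203×10^-4 + 1.245×10^-5 + 0.06054 + 1.582×10^-5 + 0.007856 = 0.06854 K/W
Q = ΔT/ΣR = (304 °C − 21 °C)/0.06854 = 4129 W
From the inner boundary to the diatomaceous earth/stainless steel interface, ΣR_partial = 0.06067 K/W.
T_interface = T_in − Q·ΣR_partial = 304 °C − (4129)(0.06067) = 53.5 °C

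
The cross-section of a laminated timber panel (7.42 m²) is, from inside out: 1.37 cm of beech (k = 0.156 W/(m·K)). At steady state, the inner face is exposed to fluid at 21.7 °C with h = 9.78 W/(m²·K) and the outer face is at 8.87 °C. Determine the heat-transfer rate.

Resistance network (inner→outer):
  R_conv,in = 1/(hA) = 1/(9.78·7.42) = 0.01378 K/W
  R_beech = L/(kA) = 0.0137/(0.156·7.42) = 0.01184 K/W
ΣR = 0.01378 + 0.01184 = 0.02562 K/W
Q = ΔT/ΣR = (21.7 °C − 8.87 °C)/0.02562 = 501 W

Q = 501 W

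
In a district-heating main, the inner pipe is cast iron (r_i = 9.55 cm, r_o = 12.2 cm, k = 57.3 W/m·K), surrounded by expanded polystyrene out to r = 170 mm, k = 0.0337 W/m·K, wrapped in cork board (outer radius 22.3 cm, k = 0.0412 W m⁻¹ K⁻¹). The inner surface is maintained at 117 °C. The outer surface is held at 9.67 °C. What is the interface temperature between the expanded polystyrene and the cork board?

T = 52.7 °C

Resistance network (inner→outer):
  R'_cast iron = ln(0.122/0.0955)/(2πk) = 0.2449/(2π·57.3) = 6.802×10^-4 m·K/W
  R'_expanded polystyrene = ln(0.170/0.122)/(2πk) = 0.3318/(2π·0.0337) = 1.567 m·K/W
  R'_cork board = ln(0.223/0.170)/(2πk) = 0.2714/(2π·0.0412) = 1.048 m·K/W
ΣR = 6.802×10^-4 + 1.567 + 1.048 = 2.616 m·K/W
Q' = ΔT/ΣR = (117 °C − 9.67 °C)/2.616 = 41.03 W/m
From the inner boundary to the expanded polystyrene/cork board interface, ΣR_partial = 1.568 m·K/W.
T_interface = T_in − Q'·ΣR_partial = 117 °C − (41.03)(1.568) = 52.7 °C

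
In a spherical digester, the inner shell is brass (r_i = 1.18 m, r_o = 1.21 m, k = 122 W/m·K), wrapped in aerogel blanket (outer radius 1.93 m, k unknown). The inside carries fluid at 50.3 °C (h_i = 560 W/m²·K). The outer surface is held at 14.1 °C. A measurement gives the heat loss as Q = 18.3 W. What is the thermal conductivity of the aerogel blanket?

k = 0.0124 W/m·K

ΣR = ΔT/Q = |50.3 − 14.1|/18.3 = 1.978 K/W
Known resistances:
  R_conv,in = 1/(4πr²h) = 1/(4π·1.18²·560) = 1.021×10^-4 K/W
  R_brass = (1/1.18 − 1/1.21)/(4πk) = 0.02101/(4π·122) = 1.371×10^-5 K/W
R_aerogel blanket = ΣR − ΣR_known = 1.978 − 1.158×10^-4 = 1.978 K/W
(1/r₁−1/r₂)/(4πk) = 1.978 ⇒ k = 0.3083/(4π·1.978) = 0.0124 W/m·K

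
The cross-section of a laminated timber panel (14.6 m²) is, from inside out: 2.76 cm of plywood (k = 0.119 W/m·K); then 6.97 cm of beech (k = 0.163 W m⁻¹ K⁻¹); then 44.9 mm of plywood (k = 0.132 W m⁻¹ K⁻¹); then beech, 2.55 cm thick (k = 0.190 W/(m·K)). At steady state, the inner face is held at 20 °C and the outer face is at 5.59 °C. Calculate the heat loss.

Q = 186 W

Treat each layer as a resistance in series:
  R_plywood = L/(kA) = 0.0276/(0.119·14.6) = 0.01589 K/W
  R_beech = L/(kA) = 0.0697/(0.163·14.6) = 0.02929 K/W
  R_plywood = L/(kA) = 0.0449/(0.132·14.6) = 0.02330 K/W
  R_beech = L/(kA) = 0.0255/(0.190·14.6) = 0.009193 K/W
ΣR = 0.01589 + 0.02929 + 0.02330 + 0.009193 = 0.07767 K/W
Q = ΔT/ΣR = (20 °C − 5.59 °C)/0.07767 = 186 W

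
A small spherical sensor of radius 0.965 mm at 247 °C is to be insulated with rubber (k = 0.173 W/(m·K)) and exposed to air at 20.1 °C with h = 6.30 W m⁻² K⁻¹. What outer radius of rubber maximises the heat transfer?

For a sphere, r_cr = 2k_ins/h = 2·0.173/6.30 = 0.0549 m = 5.49 cm

r_cr = 5.49 cm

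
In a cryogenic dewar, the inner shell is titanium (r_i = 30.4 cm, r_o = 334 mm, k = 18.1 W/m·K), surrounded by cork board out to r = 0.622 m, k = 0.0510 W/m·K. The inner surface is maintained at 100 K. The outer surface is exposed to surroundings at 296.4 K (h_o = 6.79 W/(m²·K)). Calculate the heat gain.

Q = 89.5 W

Series thermal resistances, inner to outer:
  R_titanium = (1/0.304 − 1/0.334)/(4πk) = 0.2955/(4π·18.1) = 0.001299 K/W
  R_cork board = (1/0.334 − 1/0.622)/(4πk) = 1.386/(4π·0.0510) = 2.163 K/W
  R_conv,out = 1/(4πr²h) = 1/(4π·0.622²·6.79) = 0.03029 K/W
ΣR = 0.001299 + 2.163 + 0.03029 = 2.195 K/W
Q = ΔT/ΣR = (100 K − 296.4 K)/2.195 = -89.5 W
(Negative Q ⇒ heat flows inward; heat gain = 89.5 W.)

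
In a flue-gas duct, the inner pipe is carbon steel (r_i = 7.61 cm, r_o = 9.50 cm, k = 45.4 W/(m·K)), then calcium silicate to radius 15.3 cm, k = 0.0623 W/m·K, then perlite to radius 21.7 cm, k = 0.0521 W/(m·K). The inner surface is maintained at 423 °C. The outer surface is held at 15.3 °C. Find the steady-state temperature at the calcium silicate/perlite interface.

Resistance network (inner→outer):
  R'_carbon steel = ln(0.0950/0.0761)/(2πk) = 0.2218/(2π·45.4) = 7.776×10^-4 m·K/W
  R'_calcium silicate = ln(0.153/0.0950)/(2πk) = 0.4766/(2π·0.0623) = 1.217 m·K/W
  R'_perlite = ln(0.217/0.153)/(2πk) = 0.3495/(2π·0.0521) = 1.068 m·K/W
ΣR = 7.776×10^-4 + 1.217 + 1.068 = 2.286 m·K/W
Q' = ΔT/ΣR = (423 °C − 15.3 °C)/2.286 = 178.3 W/m
From the inner boundary to the calcium silicate/perlite interface, ΣR_partial = 1.218 m·K/W.
T_interface = T_in − Q'·ΣR_partial = 423 °C − (178.3)(1.218) = 206 °C

T = 206 °C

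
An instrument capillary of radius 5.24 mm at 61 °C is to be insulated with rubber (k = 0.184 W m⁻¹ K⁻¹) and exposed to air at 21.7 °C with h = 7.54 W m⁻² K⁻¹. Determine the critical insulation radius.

r_cr = 2.44 cm

For a cylinder, r_cr = k_ins/h = 0.184/7.54 = 0.0244 m = 2.44 cm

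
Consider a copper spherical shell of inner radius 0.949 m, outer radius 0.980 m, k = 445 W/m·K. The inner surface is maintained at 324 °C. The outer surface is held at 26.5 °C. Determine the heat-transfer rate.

Q = 49900 kW

Q = 4πk·ΔT/(1/r₁ − 1/r₂) = 4π × 445 × 297.5 / (1/0.949 − 1/0.980) = 4.99×10^7 W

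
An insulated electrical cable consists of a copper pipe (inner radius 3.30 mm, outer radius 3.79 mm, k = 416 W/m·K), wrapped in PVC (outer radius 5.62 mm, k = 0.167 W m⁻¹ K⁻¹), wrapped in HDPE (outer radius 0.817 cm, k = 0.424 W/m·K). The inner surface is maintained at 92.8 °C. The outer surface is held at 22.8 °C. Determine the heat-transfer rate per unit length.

Q' = 136 W/m

Treat each layer as a resistance in series:
  R'_copper = ln(0.00379/0.00330)/(2πk) = 0.1384/(2π·416) = 5.297×10^-5 m·K/W
  R'_PVC = ln(0.00562/0.00379)/(2πk) = 0.3940/(2π·0.167) = 0.3755 m·K/W
  R'_HDPE = ln(0.00817/0.00562)/(2πk) = 0.3741/(2π·0.424) = 0.1404 m·K/W
ΣR = 5.297×10^-5 + 0.3755 + 0.1404 = 0.5160 m·K/W
Q' = ΔT/ΣR = (92.8 °C − 22.8 °C)/0.5160 = 136 W/m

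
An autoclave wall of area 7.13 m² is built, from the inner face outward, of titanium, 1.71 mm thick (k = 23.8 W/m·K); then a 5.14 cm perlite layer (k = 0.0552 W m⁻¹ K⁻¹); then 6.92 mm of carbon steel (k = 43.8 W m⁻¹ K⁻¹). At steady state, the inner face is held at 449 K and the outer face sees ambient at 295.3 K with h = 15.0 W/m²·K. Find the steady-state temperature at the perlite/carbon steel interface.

Resistance network (inner→outer):
  R_titanium = L/(kA) = 0.00171/(23.8·7.13) = 1.008×10^-5 K/W
  R_perlite = L/(kA) = 0.0514/(0.0552·7.13) = 0.1306 K/W
  R_carbon steel = L/(kA) = 0.00692/(43.8·7.13) = 2.216×10^-5 K/W
  R_conv,out = 1/(hA) = 1/(15.0·7.13) = 0.009350 K/W
ΣR = 1.008×10^-5 + 0.1306 + 2.216×10^-5 + 0.009350 = 0.1400 K/W
Q = ΔT/ΣR = (449 K − 295.3 K)/0.1400 = 1098 W
From the inner boundary to the perlite/carbon steel interface, ΣR_partial = 0.1306 K/W.
T_interface = T_in − Q·ΣR_partial = 449 K − (1098)(0.1306) = 305.6 K

T = 305.6 K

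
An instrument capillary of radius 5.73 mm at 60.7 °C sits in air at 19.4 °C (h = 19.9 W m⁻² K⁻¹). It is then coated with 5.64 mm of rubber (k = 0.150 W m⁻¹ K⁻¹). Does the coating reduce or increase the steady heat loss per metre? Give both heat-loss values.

Critical radius for a cylinder: r_cr = k/h = 0.00754 m = 0.754 cm.
Outer radius after coating: r₂ = 0.00573 + 0.00564 = 0.01137 m.
r₁ < r_cr < r₂: heat loss rises to a maximum at r_cr then falls. Whether the coating helps depends on whether Q(r₂) has dropped back below Q(r₁).
Bare: R = 1/(2πr₁h) = 1.396 m·K/W; Q = 41.3/1.396 = 29.6 W/m.
Coated: R = R_cond + R_conv = 1.430 m·K/W; Q = 41.3/1.430 = 28.9 W/m.

reduces: 29.6 → 28.9 W/m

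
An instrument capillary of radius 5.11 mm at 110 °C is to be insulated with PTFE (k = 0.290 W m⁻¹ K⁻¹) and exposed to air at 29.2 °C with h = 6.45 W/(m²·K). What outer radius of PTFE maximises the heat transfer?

r_cr = 4.50 cm

For a cylinder, r_cr = k_ins/h = 0.290/6.45 = 0.0450 m = 4.50 cm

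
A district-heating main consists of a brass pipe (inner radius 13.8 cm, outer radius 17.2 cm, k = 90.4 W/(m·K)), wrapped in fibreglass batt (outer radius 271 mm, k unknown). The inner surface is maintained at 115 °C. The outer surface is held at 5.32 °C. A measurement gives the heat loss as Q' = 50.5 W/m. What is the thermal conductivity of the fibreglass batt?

k = 0.0333 W/m·K

ΣR = ΔT/Q' = |115 − 5.32|/50.5 = 2.172 m·K/W
Known resistances:
  R'_brass = ln(0.172/0.138)/(2πk) = 0.2202/(2π·90.4) = 3.877×10^-4 m·K/W
R_fibreglass batt = ΣR − ΣR_known = 2.172 − 3.877×10^-4 = 2.172 m·K/W
ln(r₂/r₁)/(2πk) = 2.172 ⇒ k = 0.4546/(2π·2.172) = 0.0333 W/m·K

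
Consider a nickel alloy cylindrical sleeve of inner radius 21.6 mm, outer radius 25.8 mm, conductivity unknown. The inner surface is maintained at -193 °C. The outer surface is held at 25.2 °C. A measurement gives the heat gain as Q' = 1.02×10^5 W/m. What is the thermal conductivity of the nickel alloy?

ΣR = ΔT/Q' = |-193 − 25.2|/1.02×10^5 = 0.002139 m·K/W
ln(r₂/r₁)/(2πk) = 0.002139 ⇒ k = 0.1777/(2π·0.002139) = 13.2 W/m·K

k = 13.2 W/m·K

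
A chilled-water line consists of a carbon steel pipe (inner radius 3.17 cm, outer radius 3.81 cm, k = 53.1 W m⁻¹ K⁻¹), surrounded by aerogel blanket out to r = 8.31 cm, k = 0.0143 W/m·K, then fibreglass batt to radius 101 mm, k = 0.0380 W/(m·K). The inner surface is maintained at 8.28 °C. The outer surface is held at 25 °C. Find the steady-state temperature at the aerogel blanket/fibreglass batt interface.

T = 23.6 °C

Series thermal resistances, inner to outer:
  R'_carbon steel = ln(0.0381/0.0317)/(2πk) = 0.1839/(2π·53.1) = 5.512×10^-4 m·K/W
  R'_aerogel blanket = ln(0.0831/0.0381)/(2πk) = 0.7798/(2π·0.0143) = 8.679 m·K/W
  R'_fibreglass batt = ln(0.101/0.0831)/(2πk) = 0.1951/(2π·0.0380) = 0.8170 m·K/W
ΣR = 5.512×10^-4 + 8.679 + 0.8170 = 9.497 m·K/W
Q' = ΔT/ΣR = (8.28 °C − 25 °C)/9.497 = -1.761 W/m
From the inner boundary to the aerogel blanket/fibreglass batt interface, ΣR_partial = 8.680 m·K/W.
T_interface = T_in − Q'·ΣR_partial = 8.28 °C − (-1.761)(8.680) = 23.6 °C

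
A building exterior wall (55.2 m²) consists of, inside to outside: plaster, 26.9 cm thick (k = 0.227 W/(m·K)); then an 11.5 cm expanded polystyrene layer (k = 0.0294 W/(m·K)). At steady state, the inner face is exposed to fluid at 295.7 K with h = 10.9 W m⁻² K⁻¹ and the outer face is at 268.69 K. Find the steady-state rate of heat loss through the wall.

Q = 287 W

Treat each layer as a resistance in series:
  R_conv,in = 1/(hA) = 1/(10.9·55.2) = 0.001662 K/W
  R_plaster = L/(kA) = 0.269/(0.227·55.2) = 0.02147 K/W
  R_expanded polystyrene = L/(kA) = 0.115/(0.0294·55.2) = 0.07086 K/W
ΣR = 0.001662 + 0.02147 + 0.07086 = 0.09399 K/W
Q = ΔT/ΣR = (295.7 K − 268.69 K)/0.09399 = 287 W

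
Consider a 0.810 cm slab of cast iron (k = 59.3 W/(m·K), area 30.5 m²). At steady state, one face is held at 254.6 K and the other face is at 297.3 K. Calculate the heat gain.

Q = 9530 kW

Q = kA·ΔT/L = 59.3 × 30.5 × |254.6 K − 297.3 K| / 0.00810 = 9.53×10^6 W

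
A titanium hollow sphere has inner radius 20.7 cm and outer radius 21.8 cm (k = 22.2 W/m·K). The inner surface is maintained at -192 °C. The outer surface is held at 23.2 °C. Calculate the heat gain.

Q = 4πk·ΔT/(1/r₁ − 1/r₂) = 4π × 22.2 × 215.2 / (1/0.207 − 1/0.218) = 2.46×10^5 W

Q = 246 kW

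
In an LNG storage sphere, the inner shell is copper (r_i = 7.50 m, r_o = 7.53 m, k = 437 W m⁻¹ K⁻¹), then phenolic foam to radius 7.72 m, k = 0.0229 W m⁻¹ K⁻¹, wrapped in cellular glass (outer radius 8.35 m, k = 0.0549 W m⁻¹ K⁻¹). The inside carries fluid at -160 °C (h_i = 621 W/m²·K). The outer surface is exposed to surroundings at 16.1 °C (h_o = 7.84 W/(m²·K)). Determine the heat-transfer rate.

Q = 6.86 kW

Treat each layer as a resistance in series:
  R_conv,in = 1/(4πr²h) = 1/(4π·7.50²·621) = 2.278×10^-6 K/W
  R_copper = (1/7.50 − 1/7.53)/(4πk) = 5.312×10^-4/(4π·437) = 9.673×10^-8 K/W
  R_phenolic foam = (1/7.53 − 1/7.72)/(4πk) = 0.003268/(4π·0.0229) = 0.01136 K/W
  R_cellular glass = (1/7.72 − 1/8.35)/(4πk) = 0.009773/(4π·0.0549) = 0.01417 K/W
  R_conv,out = 1/(4πr²h) = 1/(4π·8.35²·7.84) = 1.456×10^-4 K/W
ΣR = 2.278×10^-6 + 9.673×10^-8 + 0.01136 + 0.01417 + 1.456×10^-4 = 0.02568 K/W
Q = ΔT/ΣR = (-160 °C − 16.1 °C)/0.02568 = -6860 W
(Negative Q ⇒ heat flows inward; heat gain = 6860 W.)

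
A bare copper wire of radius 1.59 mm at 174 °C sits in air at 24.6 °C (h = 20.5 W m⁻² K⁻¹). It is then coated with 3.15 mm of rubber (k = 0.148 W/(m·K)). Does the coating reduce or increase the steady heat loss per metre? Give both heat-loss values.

Critical radius for a cylinder: r_cr = k/h = 0.00722 m = 0.722 cm.
Outer radius after coating: r₂ = 0.00159 + 0.00315 = 0.00474 m.
Since r₁ < r_cr and r₂ ≤ r_cr, the coating moves toward the maximum at r_cr — heat loss rises.
Bare: R = 1/(2πr₁h) = 4.883 m·K/W; Q = 149.4/4.883 = 30.6 W/m.
Coated: R = R_cond + R_conv = 2.813 m·K/W; Q = 149.4/2.813 = 53.1 W/m.

increases: 30.6 → 53.1 W/m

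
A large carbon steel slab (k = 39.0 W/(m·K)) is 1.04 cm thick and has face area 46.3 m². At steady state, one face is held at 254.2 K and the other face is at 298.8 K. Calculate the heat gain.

Q = 7740 kW

Q = kA·ΔT/L = 39.0 × 46.3 × |254.2 K − 298.8 K| / 0.0104 = 7.74×10^6 W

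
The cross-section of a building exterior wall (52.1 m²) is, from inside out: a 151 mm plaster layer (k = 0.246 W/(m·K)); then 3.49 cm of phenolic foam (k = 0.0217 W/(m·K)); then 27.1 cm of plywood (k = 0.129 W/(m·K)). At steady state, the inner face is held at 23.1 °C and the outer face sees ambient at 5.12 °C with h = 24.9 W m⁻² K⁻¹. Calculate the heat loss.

Q = 215 W

Resistance network (inner→outer):
  R_plaster = L/(kA) = 0.151/(0.246·52.1) = 0.01178 K/W
  R_phenolic foam = L/(kA) = 0.0349/(0.0217·52.1) = 0.03087 K/W
  R_plywood = L/(kA) = 0.271/(0.129·52.1) = 0.04032 K/W
  R_conv,out = 1/(hA) = 1/(24.9·52.1) = 7.708×10^-4 K/W
ΣR = 0.01178 + 0.03087 + 0.04032 + 7.708×10^-4 = 0.08374 K/W
Q = ΔT/ΣR = (23.1 °C − 5.12 °C)/0.08374 = 215 W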